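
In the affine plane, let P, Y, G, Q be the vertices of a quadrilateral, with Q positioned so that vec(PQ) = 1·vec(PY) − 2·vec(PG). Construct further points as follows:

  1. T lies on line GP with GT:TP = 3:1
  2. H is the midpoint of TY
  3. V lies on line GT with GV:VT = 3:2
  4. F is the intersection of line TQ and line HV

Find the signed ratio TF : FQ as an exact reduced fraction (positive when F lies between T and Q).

TF:FQ = -3/17

Set P = (0, 0), Y = (1, 0), G = (0, 1), Q = (1, -2); any affine frame gives the same invariant.
1. T lies on line GP with GT:TP = 3:1 ⇒ T = (0, 1/4)
2. H is the midpoint of TY ⇒ H = (1/2, 1/8)
3. V lies on line GT with GV:VT = 3:2 ⇒ V = (0, 11/20)
4. F is the intersection of line TQ and line HV ⇒ F = (-3/14, 41/56)
F = T + t·(Q−T) with t = -3/14, so TF:FQ = t:(1−t) = -3/14:17/14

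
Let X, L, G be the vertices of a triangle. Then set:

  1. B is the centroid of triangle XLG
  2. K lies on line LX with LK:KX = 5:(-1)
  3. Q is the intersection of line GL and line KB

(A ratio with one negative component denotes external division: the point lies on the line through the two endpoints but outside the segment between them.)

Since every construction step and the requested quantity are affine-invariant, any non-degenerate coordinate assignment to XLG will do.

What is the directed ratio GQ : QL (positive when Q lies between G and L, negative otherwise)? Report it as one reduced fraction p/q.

GQ:QL = 6/5

Assign X = (0, 0), L = (1, 0), G = (0, 1) — the answer is frame-independent, so this choice is without loss of generality.
1. B is the centroid of triangle XLG ⇒ B = (1/3, 1/3)
2. K lies on line LX with LK:KX = 5:(-1) ⇒ K = (-1/4, 0)
3. Q is the intersection of line GL and line KB ⇒ Q = (6/11, 5/11)
Q = G + t·(L−G) with t = 6/11, so GQ:QL = t:(1−t) = 6/11:5/11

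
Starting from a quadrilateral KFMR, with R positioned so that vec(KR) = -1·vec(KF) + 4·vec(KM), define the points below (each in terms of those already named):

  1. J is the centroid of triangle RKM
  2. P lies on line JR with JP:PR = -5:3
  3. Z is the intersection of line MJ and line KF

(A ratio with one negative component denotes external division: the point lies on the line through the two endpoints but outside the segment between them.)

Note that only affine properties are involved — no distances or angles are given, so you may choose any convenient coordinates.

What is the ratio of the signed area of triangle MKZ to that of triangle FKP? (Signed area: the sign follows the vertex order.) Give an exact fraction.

[MKZ]:[FKP] = -1/15

Assign K = (0, 0), F = (1, 0), M = (0, 1), R = (-1, 4) — the answer is frame-independent, so this choice is without loss of generality.
1. J is the centroid of triangle RKM ⇒ J = (-1/3, 5/3)
2. P lies on line JR with JP:PR = -5:3 ⇒ P = (-2, 15/2)
3. Z is the intersection of line MJ and line KF ⇒ Z = (1/2, 0)
2·[MKZ] = 1/2, 2·[FKP] = -15/2
[MKZ]:[FKP] = 1/2:-15/2 = -1/15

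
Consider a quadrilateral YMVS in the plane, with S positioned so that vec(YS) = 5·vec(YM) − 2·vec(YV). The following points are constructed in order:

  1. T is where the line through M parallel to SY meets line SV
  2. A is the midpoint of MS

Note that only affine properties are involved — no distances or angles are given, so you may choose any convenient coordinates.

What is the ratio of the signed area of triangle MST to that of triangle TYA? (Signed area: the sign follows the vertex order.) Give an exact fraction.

[MST]:[TYA] = 4/3

Work in coordinates with Y = (0, 0), M = (1, 0), V = (0, 1), S = (5, -2).
1. T is where the line through M parallel to SY meets line SV ⇒ T = (3, -4/5)
2. A is the midpoint of MS ⇒ A = (3, -1)
2·[MST] = 4/5, 2·[TYA] = 3/5
[MST]:[TYA] = 4/5:3/5 = 4/3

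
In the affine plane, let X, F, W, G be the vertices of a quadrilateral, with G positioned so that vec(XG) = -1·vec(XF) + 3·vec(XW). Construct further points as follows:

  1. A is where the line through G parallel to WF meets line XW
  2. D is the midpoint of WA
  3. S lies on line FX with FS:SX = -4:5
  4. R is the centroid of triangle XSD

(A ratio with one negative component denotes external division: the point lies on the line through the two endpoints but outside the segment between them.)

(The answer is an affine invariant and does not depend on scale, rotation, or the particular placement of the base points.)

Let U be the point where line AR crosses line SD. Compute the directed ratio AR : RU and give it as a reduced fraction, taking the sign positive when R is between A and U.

AR:RU = -2

Assign X = (0, 0), F = (1, 0), W = (0, 1), G = (-1, 3) — the answer is frame-independent, so this choice is without loss of generality.
1. A is where the line through G parallel to WF meets line XW ⇒ A = (0, 2)
2. D is the midpoint of WA ⇒ D = (0, 3/2)
3. S lies on line FX with FS:SX = -4:5 ⇒ S = (5, 0)
4. R is the centroid of triangle XSD ⇒ R = (5/3, 1/2)
line AR meets SD at U = (5/6, 5/4)
R = A + t·(U−A) with t = 2, so AR:RU = 2:-1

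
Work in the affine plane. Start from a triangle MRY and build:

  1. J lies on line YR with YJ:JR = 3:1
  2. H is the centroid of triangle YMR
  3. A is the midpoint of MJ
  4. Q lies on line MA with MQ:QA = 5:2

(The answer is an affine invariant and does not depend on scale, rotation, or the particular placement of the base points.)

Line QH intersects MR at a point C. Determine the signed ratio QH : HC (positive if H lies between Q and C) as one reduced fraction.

Set M = (0, 0), R = (1, 0), Y = (0, 1); any affine frame gives the same invariant.
1. J lies on line YR with YJ:JR = 3:1 ⇒ J = (3/4, 1/4)
2. H is the centroid of triangle YMR ⇒ H = (1/3, 1/3)
3. A is the midpoint of MJ ⇒ A = (3/8, 1/8)
4. Q lies on line MA with MQ:QA = 5:2 ⇒ Q = (15/56, 5/56)
line QH meets MR at C = (10/41, 0)
H = Q + t·(C−Q) with t = -41/15, so QH:HC = -41/15:56/15

QH:HC = -41/56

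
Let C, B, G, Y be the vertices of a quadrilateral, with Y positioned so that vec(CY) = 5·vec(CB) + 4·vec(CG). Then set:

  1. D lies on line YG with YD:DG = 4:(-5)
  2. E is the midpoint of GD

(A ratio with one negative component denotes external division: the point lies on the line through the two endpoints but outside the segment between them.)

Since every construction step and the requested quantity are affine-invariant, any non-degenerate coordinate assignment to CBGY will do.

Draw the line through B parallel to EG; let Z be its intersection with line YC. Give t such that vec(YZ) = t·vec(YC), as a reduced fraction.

t = 8/5

Work in coordinates with C = (0, 0), B = (1, 0), G = (0, 1), Y = (5, 4).
1. D lies on line YG with YD:DG = 4:(-5) ⇒ D = (25, 16)
2. E is the midpoint of GD ⇒ E = (25/2, 17/2)
through B parallel to EG: direction (-25/2, -15/2); meets YC at Z = (-3, -12/5)
Z = Y + t·(C−Y) with t = 8/5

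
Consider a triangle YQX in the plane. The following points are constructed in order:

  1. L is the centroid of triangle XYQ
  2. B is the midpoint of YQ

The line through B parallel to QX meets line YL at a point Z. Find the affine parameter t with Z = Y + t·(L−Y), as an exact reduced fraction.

t = 3/4

Choose coordinates Y = (0, 0), Q = (1, 0), X = (0, 1).
1. L is the centroid of triangle XYQ ⇒ L = (1/3, 1/3)
2. B is the midpoint of YQ ⇒ B = (1/2, 0)
through B parallel to QX: direction (-1, 1); meets YL at Z = (1/4, 1/4)
Z = Y + t·(L−Y) with t = 3/4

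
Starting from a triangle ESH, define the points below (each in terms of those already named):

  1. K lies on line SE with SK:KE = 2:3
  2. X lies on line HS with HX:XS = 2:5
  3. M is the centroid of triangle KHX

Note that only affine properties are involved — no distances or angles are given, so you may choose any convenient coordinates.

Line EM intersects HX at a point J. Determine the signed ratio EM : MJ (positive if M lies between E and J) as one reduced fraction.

Work in coordinates with E = (0, 0), S = (1, 0), H = (0, 1).
1. K lies on line SE with SK:KE = 2:3 ⇒ K = (3/5, 0)
2. X lies on line HS with HX:XS = 2:5 ⇒ X = (2/7, 5/7)
3. M is the centroid of triangle KHX ⇒ M = (31/105, 4/7)
line EM meets HX at J = (31/91, 60/91)
M = E + t·(J−E) with t = 13/15, so EM:MJ = 13/15:2/15

EM:MJ = 13/2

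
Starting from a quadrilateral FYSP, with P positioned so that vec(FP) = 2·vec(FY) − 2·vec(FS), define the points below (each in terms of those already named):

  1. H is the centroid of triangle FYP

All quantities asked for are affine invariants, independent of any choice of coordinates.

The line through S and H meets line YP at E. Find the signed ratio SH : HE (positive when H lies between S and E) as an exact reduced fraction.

SH:HE = 1/2

Work in coordinates with F = (0, 0), Y = (1, 0), S = (0, 1), P = (2, -2).
1. H is the centroid of triangle FYP ⇒ H = (1, -2/3)
line SH meets YP at E = (3, -4)
H = S + t·(E−S) with t = 1/3, so SH:HE = 1/3:2/3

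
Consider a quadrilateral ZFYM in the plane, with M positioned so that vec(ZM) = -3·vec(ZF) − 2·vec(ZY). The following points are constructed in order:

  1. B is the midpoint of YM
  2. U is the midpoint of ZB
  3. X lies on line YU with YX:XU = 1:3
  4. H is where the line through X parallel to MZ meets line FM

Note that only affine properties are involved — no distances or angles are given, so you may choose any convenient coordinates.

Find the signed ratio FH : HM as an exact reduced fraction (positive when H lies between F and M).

FH:HM = -71/39

Set Z = (0, 0), F = (1, 0), Y = (0, 1), M = (-3, -2); any affine frame gives the same invariant.
1. B is the midpoint of YM ⇒ B = (-3/2, -1/2)
2. U is the midpoint of ZB ⇒ U = (-3/4, -1/4)
3. X lies on line YU with YX:XU = 1:3 ⇒ X = (-3/16, 11/16)
4. H is where the line through X parallel to MZ meets line FM ⇒ H = (-63/8, -71/16)
H = F + t·(M−F) with t = 71/32, so FH:HM = t:(1−t) = 71/32:-39/32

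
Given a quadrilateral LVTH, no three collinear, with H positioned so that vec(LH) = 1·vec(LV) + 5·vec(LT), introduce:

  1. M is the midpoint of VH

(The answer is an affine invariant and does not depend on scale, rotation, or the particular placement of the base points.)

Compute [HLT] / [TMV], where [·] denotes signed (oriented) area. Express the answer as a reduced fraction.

[HLT]:[TMV] = 2/5

Work in coordinates with L = (0, 0), V = (1, 0), T = (0, 1), H = (1, 5).
1. M is the midpoint of VH ⇒ M = (1, 5/2)
2·[HLT] = -1, 2·[TMV] = -5/2
[HLT]:[TMV] = -1:-5/2 = 2/5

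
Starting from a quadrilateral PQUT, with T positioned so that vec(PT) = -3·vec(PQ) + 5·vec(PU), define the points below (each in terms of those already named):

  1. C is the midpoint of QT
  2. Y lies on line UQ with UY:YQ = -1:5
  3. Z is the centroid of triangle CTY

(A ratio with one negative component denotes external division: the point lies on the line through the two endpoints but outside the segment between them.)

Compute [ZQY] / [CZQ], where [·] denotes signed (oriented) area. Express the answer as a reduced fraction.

[ZQY]:[CZQ] = -3

Work in coordinates with P = (0, 0), Q = (1, 0), U = (0, 1), T = (-3, 5).
1. C is the midpoint of QT ⇒ C = (-1, 5/2)
2. Y lies on line UQ with UY:YQ = -1:5 ⇒ Y = (-1/4, 5/4)
3. Z is the centroid of triangle CTY ⇒ Z = (-17/12, 35/12)
2·[ZQY] = -5/8, 2·[CZQ] = 5/24
[ZQY]:[CZQ] = -5/8:5/24 = -3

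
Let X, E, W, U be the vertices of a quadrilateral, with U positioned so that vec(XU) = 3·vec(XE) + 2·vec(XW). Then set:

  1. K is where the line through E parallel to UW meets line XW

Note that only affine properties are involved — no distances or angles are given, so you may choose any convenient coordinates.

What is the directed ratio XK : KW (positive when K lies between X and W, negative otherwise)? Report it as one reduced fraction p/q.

Assign X = (0, 0), E = (1, 0), W = (0, 1), U = (3, 2) — the answer is frame-independent, so this choice is without loss of generality.
1. K is where the line through E parallel to UW meets line XW ⇒ K = (0, -1/3)
K = X + t·(W−X) with t = -1/3, so XK:KW = t:(1−t) = -1/3:4/3

XK:KW = -1/4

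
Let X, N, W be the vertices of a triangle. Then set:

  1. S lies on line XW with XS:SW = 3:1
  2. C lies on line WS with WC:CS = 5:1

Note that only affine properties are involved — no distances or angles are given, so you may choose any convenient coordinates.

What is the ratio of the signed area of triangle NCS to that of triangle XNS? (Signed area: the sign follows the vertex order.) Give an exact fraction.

Choose coordinates X = (0, 0), N = (1, 0), W = (0, 1).
1. S lies on line XW with XS:SW = 3:1 ⇒ S = (0, 3/4)
2. C lies on line WS with WC:CS = 5:1 ⇒ C = (0, 19/24)
2·[NCS] = 1/24, 2·[XNS] = 3/4
[NCS]:[XNS] = 1/24:3/4 = 1/18

[NCS]:[XNS] = 1/18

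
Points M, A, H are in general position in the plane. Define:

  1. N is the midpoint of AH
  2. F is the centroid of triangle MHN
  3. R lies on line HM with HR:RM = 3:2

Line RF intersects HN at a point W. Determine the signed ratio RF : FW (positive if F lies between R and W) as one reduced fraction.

Set M = (0, 0), A = (1, 0), H = (0, 1); any affine frame gives the same invariant.
1. N is the midpoint of AH ⇒ N = (1/2, 1/2)
2. F is the centroid of triangle MHN ⇒ F = (1/6, 1/2)
3. R lies on line HM with HR:RM = 3:2 ⇒ R = (0, 2/5)
line RF meets HN at W = (3/8, 5/8)
F = R + t·(W−R) with t = 4/9, so RF:FW = 4/9:5/9

RF:FW = 4/5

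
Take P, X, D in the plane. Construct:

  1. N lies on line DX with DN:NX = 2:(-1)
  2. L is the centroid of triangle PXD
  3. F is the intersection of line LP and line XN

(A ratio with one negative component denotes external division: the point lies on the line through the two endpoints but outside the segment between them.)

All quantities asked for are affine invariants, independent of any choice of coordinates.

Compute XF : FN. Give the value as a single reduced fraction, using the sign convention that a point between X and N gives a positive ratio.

Assign P = (0, 0), X = (1, 0), D = (0, 1) — the answer is frame-independent, so this choice is without loss of generality.
1. N lies on line DX with DN:NX = 2:(-1) ⇒ N = (2, -1)
2. L is the centroid of triangle PXD ⇒ L = (1/3, 1/3)
3. F is the intersection of line LP and line XN ⇒ F = (1/2, 1/2)
F = X + t·(N−X) with t = -1/2, so XF:FN = t:(1−t) = -1/2:3/2

XF:FN = -1/3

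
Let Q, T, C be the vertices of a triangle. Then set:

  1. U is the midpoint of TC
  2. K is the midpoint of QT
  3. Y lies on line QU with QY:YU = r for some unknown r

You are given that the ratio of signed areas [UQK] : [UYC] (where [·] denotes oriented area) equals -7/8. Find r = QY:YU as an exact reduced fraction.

Set Q = (0, 0), T = (1, 0), C = (0, 1); any affine frame gives the same invariant.
1. U is the midpoint of TC ⇒ U = (1/2, 1/2)
2. K is the midpoint of QT ⇒ K = (1/2, 0)
3. With QY:YU = r, write λ = r/(r+1) so Y = Q + λ·(U−Q); Y is affine-linear in λ
Every point depending on Y is an affine combination of Y and λ-independent points, so each such coordinate is linear in λ; the λ² term in each signed area is a multiple of (U−Q)×(U−Q) = 0, so 2·[UQK] and 2·[UYC] are each linear in λ. Evaluating at λ=0 and λ=1:
  2·[UQK] = 1/4,   2·[UYC] = 1/2·λ − 1/2
So [UQK]:[UYC] = (1/4) / (1/2·λ − 1/2). Setting this equal to -7/8:
  1/4 = -7/8·(1/2·λ − 1/2)  ⇒  λ = 3/7
Then r = λ/(1−λ) = (3/7)/(4/7) = 3/4. Check: with r = 3/4, Y = (3/14, 3/14) and [UQK]:[UYC] = -7/8 as required.

r = 3/4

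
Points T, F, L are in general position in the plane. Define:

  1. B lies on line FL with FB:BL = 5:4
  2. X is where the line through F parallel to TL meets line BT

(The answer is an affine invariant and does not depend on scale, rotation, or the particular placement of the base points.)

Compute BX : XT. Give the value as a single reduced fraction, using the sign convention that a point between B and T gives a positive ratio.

Work in coordinates with T = (0, 0), F = (1, 0), L = (0, 1).
1. B lies on line FL with FB:BL = 5:4 ⇒ B = (4/9, 5/9)
2. X is where the line through F parallel to TL meets line BT ⇒ X = (1, 5/4)
X = B + t·(T−B) with t = -5/4, so BX:XT = t:(1−t) = -5/4:9/4

BX:XT = -5/9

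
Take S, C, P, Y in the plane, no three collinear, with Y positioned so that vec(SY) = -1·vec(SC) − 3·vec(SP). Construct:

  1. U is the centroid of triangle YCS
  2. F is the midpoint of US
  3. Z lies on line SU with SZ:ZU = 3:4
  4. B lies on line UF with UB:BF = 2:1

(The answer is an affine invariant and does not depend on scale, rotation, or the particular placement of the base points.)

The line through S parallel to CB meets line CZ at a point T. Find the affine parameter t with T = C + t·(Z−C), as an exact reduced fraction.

t = 14/5

Set S = (0, 0), C = (1, 0), P = (0, 1), Y = (-1, -3); any affine frame gives the same invariant.
1. U is the centroid of triangle YCS ⇒ U = (0, -1)
2. F is the midpoint of US ⇒ F = (0, -1/2)
3. Z lies on line SU with SZ:ZU = 3:4 ⇒ Z = (0, -3/7)
4. B lies on line UF with UB:BF = 2:1 ⇒ B = (0, -2/3)
through S parallel to CB: direction (-1, -2/3); meets CZ at T = (-9/5, -6/5)
T = C + t·(Z−C) with t = 14/5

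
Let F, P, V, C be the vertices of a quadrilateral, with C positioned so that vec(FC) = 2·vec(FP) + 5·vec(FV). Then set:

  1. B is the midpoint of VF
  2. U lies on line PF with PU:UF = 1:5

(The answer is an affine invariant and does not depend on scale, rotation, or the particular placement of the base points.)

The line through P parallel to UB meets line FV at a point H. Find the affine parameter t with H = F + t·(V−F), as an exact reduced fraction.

Assign F = (0, 0), P = (1, 0), V = (0, 1), C = (2, 5) — the answer is frame-independent, so this choice is without loss of generality.
1. B is the midpoint of VF ⇒ B = (0, 1/2)
2. U lies on line PF with PU:UF = 1:5 ⇒ U = (5/6, 0)
through P parallel to UB: direction (-5/6, 1/2); meets FV at H = (0, 3/5)
H = F + t·(V−F) with t = 3/5

t = 3/5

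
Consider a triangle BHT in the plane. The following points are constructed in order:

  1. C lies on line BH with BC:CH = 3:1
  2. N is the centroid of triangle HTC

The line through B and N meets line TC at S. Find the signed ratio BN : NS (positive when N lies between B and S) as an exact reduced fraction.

Choose coordinates B = (0, 0), H = (1, 0), T = (0, 1).
1. C lies on line BH with BC:CH = 3:1 ⇒ C = (3/4, 0)
2. N is the centroid of triangle HTC ⇒ N = (7/12, 1/3)
line BN meets TC at S = (21/40, 3/10)
N = B + t·(S−B) with t = 10/9, so BN:NS = 10/9:-1/9

BN:NS = -10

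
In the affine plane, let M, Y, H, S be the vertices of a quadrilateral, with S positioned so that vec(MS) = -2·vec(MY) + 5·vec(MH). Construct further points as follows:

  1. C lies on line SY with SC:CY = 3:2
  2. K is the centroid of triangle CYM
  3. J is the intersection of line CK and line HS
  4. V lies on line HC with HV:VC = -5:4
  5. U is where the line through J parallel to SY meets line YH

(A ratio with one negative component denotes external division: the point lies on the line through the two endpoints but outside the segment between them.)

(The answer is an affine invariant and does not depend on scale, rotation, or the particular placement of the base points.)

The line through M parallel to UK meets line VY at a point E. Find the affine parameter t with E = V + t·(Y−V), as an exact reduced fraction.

t = 151/116

Assign M = (0, 0), Y = (1, 0), H = (0, 1), S = (-2, 5) — the answer is frame-independent, so this choice is without loss of generality.
1. C lies on line SY with SC:CY = 3:2 ⇒ C = (-1/5, 2)
2. K is the centroid of triangle CYM ⇒ K = (4/15, 2/3)
3. J is the intersection of line CK and line HS ⇒ J = (1/2, 0)
4. V lies on line HC with HV:VC = -5:4 ⇒ V = (-1, 6)
5. U is where the line through J parallel to SY meets line YH ⇒ U = (-1/4, 5/4)
through M parallel to UK: direction (31/60, -7/12); meets VY at E = (93/58, -105/58)
E = V + t·(Y−V) with t = 151/116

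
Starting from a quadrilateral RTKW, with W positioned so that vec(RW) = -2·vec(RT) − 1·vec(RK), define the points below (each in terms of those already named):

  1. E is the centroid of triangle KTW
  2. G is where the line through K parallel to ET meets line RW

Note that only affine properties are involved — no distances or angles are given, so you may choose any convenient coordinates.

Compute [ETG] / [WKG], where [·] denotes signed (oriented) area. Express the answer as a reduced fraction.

[ETG]:[WKG] = -1/3

Work in coordinates with R = (0, 0), T = (1, 0), K = (0, 1), W = (-2, -1).
1. E is the centroid of triangle KTW ⇒ E = (-1/3, 0)
2. G is where the line through K parallel to ET meets line RW ⇒ G = (2, 1)
2·[ETG] = 4/3, 2·[WKG] = -4
[ETG]:[WKG] = 4/3:-4 = -1/3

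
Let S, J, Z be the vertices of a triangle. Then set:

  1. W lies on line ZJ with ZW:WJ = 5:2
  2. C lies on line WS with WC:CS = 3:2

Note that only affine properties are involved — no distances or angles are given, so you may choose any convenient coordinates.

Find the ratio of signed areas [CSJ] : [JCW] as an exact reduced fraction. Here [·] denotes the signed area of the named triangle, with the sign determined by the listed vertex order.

Choose coordinates S = (0, 0), J = (1, 0), Z = (0, 1).
1. W lies on line ZJ with ZW:WJ = 5:2 ⇒ W = (5/7, 2/7)
2. C lies on line WS with WC:CS = 3:2 ⇒ C = (2/7, 4/35)
2·[CSJ] = 4/35, 2·[JCW] = -6/35
[CSJ]:[JCW] = 4/35:-6/35 = -2/3

[CSJ]:[JCW] = -2/3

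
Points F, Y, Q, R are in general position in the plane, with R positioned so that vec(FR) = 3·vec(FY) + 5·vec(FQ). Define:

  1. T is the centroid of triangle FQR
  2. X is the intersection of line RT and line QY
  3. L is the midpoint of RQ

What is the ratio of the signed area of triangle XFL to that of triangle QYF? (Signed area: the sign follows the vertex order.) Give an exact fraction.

Set F = (0, 0), Y = (1, 0), Q = (0, 1), R = (3, 5); any affine frame gives the same invariant.
1. T is the centroid of triangle FQR ⇒ T = (1, 2)
2. X is the intersection of line RT and line QY ⇒ X = (1/5, 4/5)
3. L is the midpoint of RQ ⇒ L = (3/2, 3)
2·[XFL] = 3/5, 2·[QYF] = -1
[XFL]:[QYF] = 3/5:-1 = -3/5

[XFL]:[QYF] = -3/5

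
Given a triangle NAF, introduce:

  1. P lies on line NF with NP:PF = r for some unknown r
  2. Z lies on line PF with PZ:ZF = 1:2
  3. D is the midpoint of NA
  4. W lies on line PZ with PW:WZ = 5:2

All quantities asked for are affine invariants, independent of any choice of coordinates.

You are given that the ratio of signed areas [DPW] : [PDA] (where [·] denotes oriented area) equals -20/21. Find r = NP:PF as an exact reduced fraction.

Work in coordinates with N = (0, 0), A = (1, 0), F = (0, 1).
1. With NP:PF = r, write λ = r/(r+1) so P = N + λ·(F−N); P is affine-linear in λ
2. Z lies on line PF with PZ:ZF = 1:2 ⇒ Z is an affine combination of earlier points and hence also affine-linear in λ
3. D is the midpoint of NA ⇒ D = (1/2, 0)
4. W lies on line PZ with PW:WZ = 5:2 ⇒ W is an affine combination of earlier points and hence also affine-linear in λ
Every point depending on P is an affine combination of P and λ-independent points, so each such coordinate is linear in λ; the λ² term in each signed area is a multiple of (F−N)×(F−N) = 0, so 2·[DPW] and 2·[PDA] are each linear in λ. Evaluating at λ=0 and λ=1:
  2·[DPW] = 5/42·λ − 5/42,   2·[PDA] = 1/2·λ
So [DPW]:[PDA] = (5/42·λ − 5/42) / (1/2·λ). Setting this equal to -20/21:
  5/42·λ − 5/42 = -20/21·(1/2·λ)  ⇒  λ = 1/5
Then r = λ/(1−λ) = (1/5)/(4/5) = 1/4. Check: with r = 1/4, P = (0, 1/5) and [DPW]:[PDA] = -20/21 as required.

r = 1/4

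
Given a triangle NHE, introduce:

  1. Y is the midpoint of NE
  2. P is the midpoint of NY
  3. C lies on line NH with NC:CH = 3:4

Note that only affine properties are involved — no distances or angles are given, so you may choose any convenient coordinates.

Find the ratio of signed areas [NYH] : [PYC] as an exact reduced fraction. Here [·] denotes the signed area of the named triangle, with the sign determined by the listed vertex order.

Set N = (0, 0), H = (1, 0), E = (0, 1); any affine frame gives the same invariant.
1. Y is the midpoint of NE ⇒ Y = (0, 1/2)
2. P is the midpoint of NY ⇒ P = (0, 1/4)
3. C lies on line NH with NC:CH = 3:4 ⇒ C = (3/7, 0)
2·[NYH] = -1/2, 2·[PYC] = -3/28
[NYH]:[PYC] = -1/2:-3/28 = 14/3

[NYH]:[PYC] = 14/3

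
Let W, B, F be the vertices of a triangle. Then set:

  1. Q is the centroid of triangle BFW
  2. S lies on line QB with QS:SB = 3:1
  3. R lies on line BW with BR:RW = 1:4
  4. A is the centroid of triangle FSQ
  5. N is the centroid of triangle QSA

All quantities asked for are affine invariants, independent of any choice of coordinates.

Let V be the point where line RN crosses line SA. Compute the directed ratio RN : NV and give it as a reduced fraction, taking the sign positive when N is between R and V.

RN:NV = 4/5

Choose coordinates W = (0, 0), B = (1, 0), F = (0, 1).
1. Q is the centroid of triangle BFW ⇒ Q = (1/3, 1/3)
2. S lies on line QB with QS:SB = 3:1 ⇒ S = (5/6, 1/12)
3. R lies on line BW with BR:RW = 1:4 ⇒ R = (4/5, 0)
4. A is the centroid of triangle FSQ ⇒ A = (7/18, 17/36)
5. N is the centroid of triangle QSA ⇒ N = (14/27, 8/27)
line RN meets SA at V = (1/6, 2/3)
N = R + t·(V−R) with t = 4/9, so RN:NV = 4/9:5/9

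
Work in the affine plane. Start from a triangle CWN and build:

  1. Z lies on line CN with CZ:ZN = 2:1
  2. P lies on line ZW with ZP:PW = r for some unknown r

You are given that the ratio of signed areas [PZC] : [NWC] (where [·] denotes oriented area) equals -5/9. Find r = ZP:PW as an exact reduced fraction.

r = 5

Set C = (0, 0), W = (1, 0), N = (0, 1); any affine frame gives the same invariant.
1. Z lies on line CN with CZ:ZN = 2:1 ⇒ Z = (0, 2/3)
2. With ZP:PW = r, write λ = r/(r+1) so P = Z + λ·(W−Z); P is affine-linear in λ
Every point depending on P is an affine combination of P and λ-independent points, so each such coordinate is linear in λ; the λ² term in each signed area is a multiple of (W−Z)×(W−Z) = 0, so 2·[PZC] and 2·[NWC] are each linear in λ. Evaluating at λ=0 and λ=1:
  2·[PZC] = 2/3·λ,   2·[NWC] = -1
So [PZC]:[NWC] = (2/3·λ) / (-1). Setting this equal to -5/9:
  2/3·λ = -5/9·(-1)  ⇒  λ = 5/6
Then r = λ/(1−λ) = (5/6)/(1/6) = 5. Check: with r = 5, P = (5/6, 1/9) and [PZC]:[NWC] = -5/9 as required.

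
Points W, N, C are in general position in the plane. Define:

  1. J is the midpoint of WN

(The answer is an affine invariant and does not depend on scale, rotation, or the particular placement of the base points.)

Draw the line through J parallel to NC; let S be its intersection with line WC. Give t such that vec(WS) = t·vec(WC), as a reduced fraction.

Work in coordinates with W = (0, 0), N = (1, 0), C = (0, 1).
1. J is the midpoint of WN ⇒ J = (1/2, 0)
through J parallel to NC: direction (-1, 1); meets WC at S = (0, 1/2)
S = W + t·(C−W) with t = 1/2

t = 1/2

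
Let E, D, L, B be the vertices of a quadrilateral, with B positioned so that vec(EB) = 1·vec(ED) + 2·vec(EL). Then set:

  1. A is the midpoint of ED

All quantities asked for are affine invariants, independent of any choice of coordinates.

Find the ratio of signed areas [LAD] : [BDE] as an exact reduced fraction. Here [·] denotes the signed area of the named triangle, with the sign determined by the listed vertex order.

Set E = (0, 0), D = (1, 0), L = (0, 1), B = (1, 2); any affine frame gives the same invariant.
1. A is the midpoint of ED ⇒ A = (1/2, 0)
2·[LAD] = 1/2, 2·[BDE] = -2
[LAD]:[BDE] = 1/2:-2 = -1/4

[LAD]:[BDE] = -1/4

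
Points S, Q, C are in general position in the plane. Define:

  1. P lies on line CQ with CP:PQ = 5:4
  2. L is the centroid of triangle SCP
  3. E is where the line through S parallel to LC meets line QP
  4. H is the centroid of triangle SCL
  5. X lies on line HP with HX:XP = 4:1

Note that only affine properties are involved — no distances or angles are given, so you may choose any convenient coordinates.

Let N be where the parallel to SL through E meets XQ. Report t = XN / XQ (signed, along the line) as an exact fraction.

Work in coordinates with S = (0, 0), Q = (1, 0), C = (0, 1).
1. P lies on line CQ with CP:PQ = 5:4 ⇒ P = (5/9, 4/9)
2. L is the centroid of triangle SCP ⇒ L = (5/27, 13/27)
3. E is where the line through S parallel to LC meets line QP ⇒ E = (-5/9, 14/9)
4. H is the centroid of triangle SCL ⇒ H = (5/81, 40/81)
5. X lies on line HP with HX:XP = 4:1 ⇒ X = (37/81, 184/405)
through E parallel to SL: direction (5/27, 13/27); meets XQ at N = (-17/27, 184/135)
N = X + t·(Q−X) with t = -2

t = -2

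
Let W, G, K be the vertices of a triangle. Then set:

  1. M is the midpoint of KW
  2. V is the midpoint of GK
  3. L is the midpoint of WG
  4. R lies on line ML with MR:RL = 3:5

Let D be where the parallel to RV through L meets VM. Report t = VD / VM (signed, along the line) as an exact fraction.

Work in coordinates with W = (0, 0), G = (1, 0), K = (0, 1).
1. M is the midpoint of KW ⇒ M = (0, 1/2)
2. V is the midpoint of GK ⇒ V = (1/2, 1/2)
3. L is the midpoint of WG ⇒ L = (1/2, 0)
4. R lies on line ML with MR:RL = 3:5 ⇒ R = (3/16, 5/16)
through L parallel to RV: direction (5/16, 3/16); meets VM at D = (4/3, 1/2)
D = V + t·(M−V) with t = -5/3

t = -5/3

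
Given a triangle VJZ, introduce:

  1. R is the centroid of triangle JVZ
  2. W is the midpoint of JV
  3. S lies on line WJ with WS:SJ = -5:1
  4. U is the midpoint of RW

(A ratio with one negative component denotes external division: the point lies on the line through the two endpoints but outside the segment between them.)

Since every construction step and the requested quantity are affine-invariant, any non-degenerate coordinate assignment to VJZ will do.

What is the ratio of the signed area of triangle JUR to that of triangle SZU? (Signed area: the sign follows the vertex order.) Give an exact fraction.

Assign V = (0, 0), J = (1, 0), Z = (0, 1) — the answer is frame-independent, so this choice is without loss of generality.
1. R is the centroid of triangle JVZ ⇒ R = (1/3, 1/3)
2. W is the midpoint of JV ⇒ W = (1/2, 0)
3. S lies on line WJ with WS:SJ = -5:1 ⇒ S = (9/8, 0)
4. U is the midpoint of RW ⇒ U = (5/12, 1/6)
2·[JUR] = -1/12, 2·[SZU] = 25/48
[JUR]:[SZU] = -1/12:25/48 = -4/25

[JUR]:[SZU] = -4/25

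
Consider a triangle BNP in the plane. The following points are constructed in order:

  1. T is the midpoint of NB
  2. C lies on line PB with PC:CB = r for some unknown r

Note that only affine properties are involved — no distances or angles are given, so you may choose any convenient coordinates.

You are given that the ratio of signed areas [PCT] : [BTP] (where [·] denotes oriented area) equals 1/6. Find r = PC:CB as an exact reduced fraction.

r = 1/5

Set B = (0, 0), N = (1, 0), P = (0, 1); any affine frame gives the same invariant.
1. T is the midpoint of NB ⇒ T = (1/2, 0)
2. With PC:CB = r, write λ = r/(r+1) so C = P + λ·(B−P); C is affine-linear in λ
Every point depending on C is an affine combination of C and λ-independent points, so each such coordinate is linear in λ; the λ² term in each signed area is a multiple of (B−P)×(B−P) = 0, so 2·[PCT] and 2·[BTP] are each linear in λ. Evaluating at λ=0 and λ=1:
  2·[PCT] = 1/2·λ,   2·[BTP] = 1/2
So [PCT]:[BTP] = (1/2·λ) / (1/2). Setting this equal to 1/6:
  1/2·λ = 1/6·(1/2)  ⇒  λ = 1/6
Then r = λ/(1−λ) = (1/6)/(5/6) = 1/5. Check: with r = 1/5, C = (0, 5/6) and [PCT]:[BTP] = 1/6 as required.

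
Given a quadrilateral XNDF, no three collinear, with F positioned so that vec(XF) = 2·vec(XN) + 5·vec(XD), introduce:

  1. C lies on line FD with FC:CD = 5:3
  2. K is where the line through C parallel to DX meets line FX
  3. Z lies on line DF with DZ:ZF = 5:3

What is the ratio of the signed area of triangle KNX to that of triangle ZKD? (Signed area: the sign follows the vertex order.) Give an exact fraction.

Choose coordinates X = (0, 0), N = (1, 0), D = (0, 1), F = (2, 5).
1. C lies on line FD with FC:CD = 5:3 ⇒ C = (3/4, 5/2)
2. K is where the line through C parallel to DX meets line FX ⇒ K = (3/4, 15/8)
3. Z lies on line DF with DZ:ZF = 5:3 ⇒ Z = (5/4, 7/2)
2·[KNX] = -15/8, 2·[ZKD] = -25/32
[KNX]:[ZKD] = -15/8:-25/32 = 12/5

[KNX]:[ZKD] = 12/5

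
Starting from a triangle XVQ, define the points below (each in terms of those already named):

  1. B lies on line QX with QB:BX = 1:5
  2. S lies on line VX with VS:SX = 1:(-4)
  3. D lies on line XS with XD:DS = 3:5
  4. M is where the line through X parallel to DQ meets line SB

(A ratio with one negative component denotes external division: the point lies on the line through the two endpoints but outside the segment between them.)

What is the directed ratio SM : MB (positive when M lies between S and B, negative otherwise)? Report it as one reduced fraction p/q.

Set X = (0, 0), V = (1, 0), Q = (0, 1); any affine frame gives the same invariant.
1. B lies on line QX with QB:BX = 1:5 ⇒ B = (0, 5/6)
2. S lies on line VX with VS:SX = 1:(-4) ⇒ S = (4/3, 0)
3. D lies on line XS with XD:DS = 3:5 ⇒ D = (1/2, 0)
4. M is where the line through X parallel to DQ meets line SB ⇒ M = (-20/33, 40/33)
M = S + t·(B−S) with t = 16/11, so SM:MB = t:(1−t) = 16/11:-5/11

SM:MB = -16/5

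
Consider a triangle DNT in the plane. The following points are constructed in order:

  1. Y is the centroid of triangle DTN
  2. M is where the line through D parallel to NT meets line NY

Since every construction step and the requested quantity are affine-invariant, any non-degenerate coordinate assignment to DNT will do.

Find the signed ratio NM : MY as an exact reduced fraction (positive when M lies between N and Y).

Choose coordinates D = (0, 0), N = (1, 0), T = (0, 1).
1. Y is the centroid of triangle DTN ⇒ Y = (1/3, 1/3)
2. M is where the line through D parallel to NT meets line NY ⇒ M = (-1, 1)
M = N + t·(Y−N) with t = 3, so NM:MY = t:(1−t) = 3:-2

NM:MY = -3/2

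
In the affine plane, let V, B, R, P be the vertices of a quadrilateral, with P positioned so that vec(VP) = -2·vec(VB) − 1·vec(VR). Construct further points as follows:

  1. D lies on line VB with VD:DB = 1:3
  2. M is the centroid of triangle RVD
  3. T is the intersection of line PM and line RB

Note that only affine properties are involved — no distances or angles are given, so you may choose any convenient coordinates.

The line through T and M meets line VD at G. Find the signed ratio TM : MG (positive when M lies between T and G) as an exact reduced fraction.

Set V = (0, 0), B = (1, 0), R = (0, 1), P = (-2, -1); any affine frame gives the same invariant.
1. D lies on line VB with VD:DB = 1:3 ⇒ D = (1/4, 0)
2. M is the centroid of triangle RVD ⇒ M = (1/12, 1/3)
3. T is the intersection of line PM and line RB ⇒ T = (18/41, 23/41)
line TM meets VD at G = (-7/16, 0)
M = T + t·(G−T) with t = 28/69, so TM:MG = 28/69:41/69

TM:MG = 28/41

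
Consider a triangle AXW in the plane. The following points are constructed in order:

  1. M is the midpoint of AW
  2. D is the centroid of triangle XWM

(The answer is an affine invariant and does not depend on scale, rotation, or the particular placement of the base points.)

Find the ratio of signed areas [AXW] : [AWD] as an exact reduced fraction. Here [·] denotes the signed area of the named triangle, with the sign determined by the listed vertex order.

[AXW]:[AWD] = -3

Work in coordinates with A = (0, 0), X = (1, 0), W = (0, 1).
1. M is the midpoint of AW ⇒ M = (0, 1/2)
2. D is the centroid of triangle XWM ⇒ D = (1/3, 1/2)
2·[AXW] = 1, 2·[AWD] = -1/3
[AXW]:[AWD] = 1:-1/3 = -3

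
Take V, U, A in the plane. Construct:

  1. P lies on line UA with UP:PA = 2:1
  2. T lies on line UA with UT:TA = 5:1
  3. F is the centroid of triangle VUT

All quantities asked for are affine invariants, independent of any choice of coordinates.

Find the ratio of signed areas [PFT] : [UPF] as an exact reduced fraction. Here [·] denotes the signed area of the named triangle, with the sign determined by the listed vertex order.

[PFT]:[UPF] = -1/4

Assign V = (0, 0), U = (1, 0), A = (0, 1) — the answer is frame-independent, so this choice is without loss of generality.
1. P lies on line UA with UP:PA = 2:1 ⇒ P = (1/3, 2/3)
2. T lies on line UA with UT:TA = 5:1 ⇒ T = (1/6, 5/6)
3. F is the centroid of triangle VUT ⇒ F = (7/18, 5/18)
2·[PFT] = -1/18, 2·[UPF] = 2/9
[PFT]:[UPF] = -1/18:2/9 = -1/4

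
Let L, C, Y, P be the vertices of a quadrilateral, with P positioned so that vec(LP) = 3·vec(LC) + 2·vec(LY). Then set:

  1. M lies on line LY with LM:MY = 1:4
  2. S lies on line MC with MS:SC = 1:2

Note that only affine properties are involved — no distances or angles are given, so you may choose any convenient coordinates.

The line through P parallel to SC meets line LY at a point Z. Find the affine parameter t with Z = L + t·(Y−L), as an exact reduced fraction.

t = 13/5

Set L = (0, 0), C = (1, 0), Y = (0, 1), P = (3, 2); any affine frame gives the same invariant.
1. M lies on line LY with LM:MY = 1:4 ⇒ M = (0, 1/5)
2. S lies on line MC with MS:SC = 1:2 ⇒ S = (1/3, 2/15)
through P parallel to SC: direction (2/3, -2/15); meets LY at Z = (0, 13/5)
Z = L + t·(Y−L) with t = 13/5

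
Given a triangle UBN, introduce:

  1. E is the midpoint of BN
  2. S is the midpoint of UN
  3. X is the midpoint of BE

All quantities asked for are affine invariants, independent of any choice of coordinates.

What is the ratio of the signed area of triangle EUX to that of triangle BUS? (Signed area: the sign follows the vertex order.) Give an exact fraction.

[EUX]:[BUS] = -1/2

Choose coordinates U = (0, 0), B = (1, 0), N = (0, 1).
1. E is the midpoint of BN ⇒ E = (1/2, 1/2)
2. S is the midpoint of UN ⇒ S = (0, 1/2)
3. X is the midpoint of BE ⇒ X = (3/4, 1/4)
2·[EUX] = 1/4, 2·[BUS] = -1/2
[EUX]:[BUS] = 1/4:-1/2 = -1/2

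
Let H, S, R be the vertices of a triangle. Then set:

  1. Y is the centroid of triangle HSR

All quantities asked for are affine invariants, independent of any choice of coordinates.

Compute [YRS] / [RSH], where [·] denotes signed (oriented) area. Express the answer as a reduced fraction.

Set H = (0, 0), S = (1, 0), R = (0, 1); any affine frame gives the same invariant.
1. Y is the centroid of triangle HSR ⇒ Y = (1/3, 1/3)
2·[YRS] = -1/3, 2·[RSH] = -1
[YRS]:[RSH] = -1/3:-1 = 1/3

[YRS]:[RSH] = 1/3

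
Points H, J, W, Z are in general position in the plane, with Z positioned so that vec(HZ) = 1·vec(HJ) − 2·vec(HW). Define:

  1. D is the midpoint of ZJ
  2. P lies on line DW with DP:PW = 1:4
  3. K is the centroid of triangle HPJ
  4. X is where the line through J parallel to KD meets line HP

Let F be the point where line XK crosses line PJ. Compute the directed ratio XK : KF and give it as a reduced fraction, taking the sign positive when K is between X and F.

XK:KF = -4

Choose coordinates H = (0, 0), J = (1, 0), W = (0, 1), Z = (1, -2).
1. D is the midpoint of ZJ ⇒ D = (1, -1)
2. P lies on line DW with DP:PW = 1:4 ⇒ P = (4/5, -3/5)
3. K is the centroid of triangle HPJ ⇒ K = (3/5, -1/5)
4. X is where the line through J parallel to KD meets line HP ⇒ X = (8/5, -6/5)
line XK meets PJ at F = (17/20, -9/20)
K = X + t·(F−X) with t = 4/3, so XK:KF = 4/3:-1/3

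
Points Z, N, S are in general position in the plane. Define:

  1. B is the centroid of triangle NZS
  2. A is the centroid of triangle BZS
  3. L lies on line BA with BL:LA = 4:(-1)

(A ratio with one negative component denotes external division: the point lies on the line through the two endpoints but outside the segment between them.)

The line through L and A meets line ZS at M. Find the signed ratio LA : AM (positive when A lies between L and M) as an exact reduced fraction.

Choose coordinates Z = (0, 0), N = (1, 0), S = (0, 1).
1. B is the centroid of triangle NZS ⇒ B = (1/3, 1/3)
2. A is the centroid of triangle BZS ⇒ A = (1/9, 4/9)
3. L lies on line BA with BL:LA = 4:(-1) ⇒ L = (1/27, 13/27)
line LA meets ZS at M = (0, 1/2)
A = L + t·(M−L) with t = -2, so LA:AM = -2:3

LA:AM = -2/3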